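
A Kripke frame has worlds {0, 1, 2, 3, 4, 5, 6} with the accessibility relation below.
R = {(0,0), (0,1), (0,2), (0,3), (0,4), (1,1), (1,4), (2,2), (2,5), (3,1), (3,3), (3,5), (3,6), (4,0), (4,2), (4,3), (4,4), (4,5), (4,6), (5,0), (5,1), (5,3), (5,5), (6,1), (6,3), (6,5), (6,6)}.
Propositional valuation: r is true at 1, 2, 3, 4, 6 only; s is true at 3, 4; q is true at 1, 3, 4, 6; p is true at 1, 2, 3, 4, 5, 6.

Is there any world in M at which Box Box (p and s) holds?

Let φ = Box Box (p and s). Evaluate φ at each world:
  0 (successors {0, 1, 2, 3, 4}): φ is false.
  1 (successors {1, 4}): φ is false.
  2 (successors {2, 5}): φ is false.
  3 (successors {1, 3, 5, 6}): φ is false.
  4 (successors {0, 2, 3, 4, 5, 6}): φ is false.
  5 (successors {0, 1, 3, 5}): φ is false.
  6 (successors {1, 3, 5, 6}): φ is false.
For instance, at 4:
  At 4: Box Box (p and s) requires Box (p and s) at every successor {0, 2, 3, 4, 5, 6}.
    Box (p and s) fails at 0, so Box Box (p and s) is false at 4.
      At 0: Box (p and s) requires p and s at every successor {0, 1, 2, 3, 4}.
        p and s fails at 0, so Box (p and s) is false at 0.

No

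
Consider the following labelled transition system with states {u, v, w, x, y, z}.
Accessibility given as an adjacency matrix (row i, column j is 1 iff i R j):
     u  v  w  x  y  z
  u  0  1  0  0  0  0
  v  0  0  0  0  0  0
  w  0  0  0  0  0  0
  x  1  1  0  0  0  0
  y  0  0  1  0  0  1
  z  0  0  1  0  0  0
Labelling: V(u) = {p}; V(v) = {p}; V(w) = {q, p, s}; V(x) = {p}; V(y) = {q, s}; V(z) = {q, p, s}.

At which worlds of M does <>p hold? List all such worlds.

u, x, y, z

Let φ = <>p. Evaluate φ at each world:
  u (successors {v}): φ is true.
  v (successors ∅): φ is false.
  w (successors ∅): φ is false.
  x (successors {u, v}): φ is true.
  y (successors {w, z}): φ is true.
  z (successors {w}): φ is true.
For instance, at x:
  At x: <>p requires p at some successor in {u, v}.
    p holds at u, so <>p is true at x.
Satisfying worlds: {u, x, y, z}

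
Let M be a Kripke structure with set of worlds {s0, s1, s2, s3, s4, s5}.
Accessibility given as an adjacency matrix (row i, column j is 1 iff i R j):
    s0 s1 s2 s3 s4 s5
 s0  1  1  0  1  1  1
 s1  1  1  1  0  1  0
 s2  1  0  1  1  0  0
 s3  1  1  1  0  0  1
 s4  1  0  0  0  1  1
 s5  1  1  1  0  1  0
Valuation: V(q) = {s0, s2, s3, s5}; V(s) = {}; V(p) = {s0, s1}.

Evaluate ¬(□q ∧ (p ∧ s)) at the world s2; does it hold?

At s2: □q ∧ (p ∧ s) is false, so ¬(□q ∧ (p ∧ s)) is true.
  At s2: □q is true, p ∧ s is false, so □q ∧ (p ∧ s) is false.
    At s2: □q requires q at every successor {s0, s2, s3}.
      At s0: q is true.
      At s2: q is true.
      At s3: q is true.
    So □q is true at s2.

Yes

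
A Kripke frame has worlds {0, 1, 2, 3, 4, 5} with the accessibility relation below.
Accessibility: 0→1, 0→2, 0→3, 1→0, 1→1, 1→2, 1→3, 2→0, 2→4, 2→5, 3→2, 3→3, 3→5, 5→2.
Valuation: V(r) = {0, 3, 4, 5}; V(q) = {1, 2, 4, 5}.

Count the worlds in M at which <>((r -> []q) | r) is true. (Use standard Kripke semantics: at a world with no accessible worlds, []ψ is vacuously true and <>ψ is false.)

Let φ = <>((r -> []q) | r). Evaluate φ at each world:
  0 (successors {1, 2, 3}): φ is true.
  1 (successors {0, 1, 2, 3}): φ is true.
  2 (successors {0, 4, 5}): φ is true.
  3 (successors {2, 3, 5}): φ is true.
  4 (successors ∅): φ is false.
  5 (successors {2}): φ is true.
For instance, at 0:
  At 0: <>((r -> []q) | r) requires (r -> []q) | r at some successor in {1, 2, 3}.
    (r -> []q) | r holds at 1, so <>((r -> []q) | r) is true at 0.
      At 1: r -> []q is true, r is false, so (r -> []q) | r is true.
Satisfying worlds: {0, 1, 2, 3, 5}

5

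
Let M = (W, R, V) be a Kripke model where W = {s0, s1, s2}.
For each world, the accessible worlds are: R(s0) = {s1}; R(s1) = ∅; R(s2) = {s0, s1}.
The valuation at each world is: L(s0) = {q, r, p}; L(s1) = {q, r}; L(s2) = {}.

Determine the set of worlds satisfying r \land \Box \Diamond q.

s1

Recall that \Box ψ holds at a world iff ψ holds at every accessible world, and \Diamond ψ holds iff ψ holds at some accessible world.
Let φ = r \land \Box \Diamond q. Evaluate φ at each world:
  s0 (successors {s1}): φ is false.
  s1 (successors ∅): φ is true.
  s2 (successors {s0, s1}): φ is false.
For instance, at s0:
  At s0: r is true, \Box \Diamond q is false, so r \land \Box \Diamond q is false.
    At s0: \Box \Diamond q requires \Diamond q at every successor {s1}.
      \Diamond q fails at s1, so \Box \Diamond q is false at s0.
Satisfying worlds: {s1}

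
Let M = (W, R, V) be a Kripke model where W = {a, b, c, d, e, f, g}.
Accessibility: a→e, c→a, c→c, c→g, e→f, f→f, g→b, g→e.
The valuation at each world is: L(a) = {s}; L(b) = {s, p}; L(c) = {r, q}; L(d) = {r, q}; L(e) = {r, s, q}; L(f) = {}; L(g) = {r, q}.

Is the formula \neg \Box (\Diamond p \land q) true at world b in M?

Recall that \Box ψ holds at a world iff ψ holds at every accessible world, and \Diamond ψ holds iff ψ holds at some accessible world.
At b: \Box (\Diamond p \land q) is true, so \neg \Box (\Diamond p \land q) is false.
  At b: no accessible worlds, so \Box (\Diamond p \land q) holds vacuously.

No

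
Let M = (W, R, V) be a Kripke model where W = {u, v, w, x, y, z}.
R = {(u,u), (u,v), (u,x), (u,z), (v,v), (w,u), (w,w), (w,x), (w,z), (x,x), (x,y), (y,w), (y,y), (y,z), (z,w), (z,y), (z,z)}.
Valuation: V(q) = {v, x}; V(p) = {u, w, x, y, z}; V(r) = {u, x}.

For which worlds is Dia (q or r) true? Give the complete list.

Recall that Dia ψ holds at a world iff ψ holds at some accessible world.
Let φ = Dia (q or r). Evaluate φ at each world:
  u (successors {u, v, x, z}): φ is true.
  v (successors {v}): φ is true.
  w (successors {u, w, x, z}): φ is true.
  x (successors {x, y}): φ is true.
  y (successors {w, y, z}): φ is false.
  z (successors {w, y, z}): φ is false.
For instance, at v:
  At v: Dia (q or r) requires q or r at some successor in {v}.
    q or r holds at v, so Dia (q or r) is true at v.
Satisfying worlds: {u, v, w, x}

u, v, w, x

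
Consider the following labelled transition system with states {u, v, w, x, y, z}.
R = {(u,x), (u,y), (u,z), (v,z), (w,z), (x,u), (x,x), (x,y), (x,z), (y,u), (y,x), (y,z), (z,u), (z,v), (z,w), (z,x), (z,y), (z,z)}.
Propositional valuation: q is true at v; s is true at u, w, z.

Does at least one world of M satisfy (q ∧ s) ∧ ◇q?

Let φ = (q ∧ s) ∧ ◇q. Evaluate φ at each world:
  u (successors {x, y, z}): φ is false.
  v (successors {z}): φ is false.
  w (successors {z}): φ is false.
  x (successors {u, x, y, z}): φ is false.
  y (successors {u, x, z}): φ is false.
  z (successors {u, v, w, x, y, z}): φ is false.
For instance, at z:
  At z: q ∧ s is false, ◇q is true, so (q ∧ s) ∧ ◇q is false.
    At z: ◇q requires q at some successor in {u, v, w, x, y, z}.
      q holds at v, so ◇q is true at z.

No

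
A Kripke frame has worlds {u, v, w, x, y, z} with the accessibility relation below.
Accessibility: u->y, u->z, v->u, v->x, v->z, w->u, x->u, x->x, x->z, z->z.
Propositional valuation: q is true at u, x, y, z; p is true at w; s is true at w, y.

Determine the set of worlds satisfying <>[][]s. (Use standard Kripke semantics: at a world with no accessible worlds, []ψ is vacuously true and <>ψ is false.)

Let φ = <>[][]s. Evaluate φ at each world:
  u (successors {y, z}): φ is true.
  v (successors {u, x, z}): φ is false.
  w (successors {u}): φ is false.
  x (successors {u, x, z}): φ is false.
  y (successors ∅): φ is false.
  z (successors {z}): φ is false.
For instance, at u:
  At u: <>[][]s requires [][]s at some successor in {y, z}.
    [][]s holds at y, so <>[][]s is true at u.
      At y: no accessible worlds, so [][]s holds vacuously.
Satisfying worlds: {u}

u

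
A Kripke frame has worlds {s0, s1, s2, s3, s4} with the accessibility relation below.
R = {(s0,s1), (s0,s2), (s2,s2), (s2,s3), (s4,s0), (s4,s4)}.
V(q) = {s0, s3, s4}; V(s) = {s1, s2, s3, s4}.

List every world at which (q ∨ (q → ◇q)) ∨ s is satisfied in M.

s0, s1, s2, s3, s4

Let φ = (q ∨ (q → ◇q)) ∨ s. Evaluate φ at each world:
  s0 (successors {s1, s2}): φ is true.
  s1 (successors ∅): φ is true.
  s2 (successors {s2, s3}): φ is true.
  s3 (successors ∅): φ is true.
  s4 (successors {s0, s4}): φ is true.
For instance, at s4:
  At s4: q ∨ (q → ◇q) is true, s is true, so (q ∨ (q → ◇q)) ∨ s is true.
    At s4: q is true, q → ◇q is true, so q ∨ (q → ◇q) is true.
      At s4: q is true, ◇q is true, so q → ◇q is true.
Satisfying worlds: {s0, s1, s2, s3, s4}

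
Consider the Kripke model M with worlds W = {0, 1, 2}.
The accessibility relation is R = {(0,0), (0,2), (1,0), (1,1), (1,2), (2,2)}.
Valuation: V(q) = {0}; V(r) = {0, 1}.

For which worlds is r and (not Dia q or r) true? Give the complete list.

0, 1

Let φ = r and (not Dia q or r). Evaluate φ at each world:
  0 (successors {0, 2}): φ is true.
  1 (successors {0, 1, 2}): φ is true.
  2 (successors {2}): φ is false.
For instance, at 2:
  At 2: r is false, not Dia q or r is true, so r and (not Dia q or r) is false.
    At 2: not Dia q is true, r is false, so not Dia q or r is true.
      At 2: Dia q is false, so not Dia q is true.
Satisfying worlds: {0, 1}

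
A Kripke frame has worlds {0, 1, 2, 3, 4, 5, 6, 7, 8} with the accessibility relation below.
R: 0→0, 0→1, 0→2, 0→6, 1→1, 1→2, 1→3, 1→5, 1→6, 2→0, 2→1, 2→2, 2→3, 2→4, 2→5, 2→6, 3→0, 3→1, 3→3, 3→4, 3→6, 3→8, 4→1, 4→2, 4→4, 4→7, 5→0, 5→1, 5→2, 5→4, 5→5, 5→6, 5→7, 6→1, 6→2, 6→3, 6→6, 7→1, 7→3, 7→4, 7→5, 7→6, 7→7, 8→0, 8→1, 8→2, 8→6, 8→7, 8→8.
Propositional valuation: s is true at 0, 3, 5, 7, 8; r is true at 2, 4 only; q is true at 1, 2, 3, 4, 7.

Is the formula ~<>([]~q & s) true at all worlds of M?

Let φ = ~<>([]~q & s). Evaluate φ at each world:
  0 (successors {0, 1, 2, 6}): φ is true.
  1 (successors {1, 2, 3, 5, 6}): φ is true.
  2 (successors {0, 1, 2, 3, 4, 5, 6}): φ is true.
  3 (successors {0, 1, 3, 4, 6, 8}): φ is true.
  4 (successors {1, 2, 4, 7}): φ is true.
  5 (successors {0, 1, 2, 4, 5, 6, 7}): φ is true.
  6 (successors {1, 2, 3, 6}): φ is true.
  7 (successors {1, 3, 4, 5, 6, 7}): φ is true.
  8 (successors {0, 1, 2, 6, 7, 8}): φ is true.
For instance, at 1:
  At 1: <>([]~q & s) is false, so ~<>([]~q & s) is true.
    At 1: <>([]~q & s) requires []~q & s at some successor in {1, 2, 3, 5, 6}.
      At 1: []~q & s is false.
      At 2: []~q & s is false.
      At 3: []~q & s is false.
      At 5: []~q & s is false.
      At 6: []~q & s is false.
    So <>([]~q & s) is false at 1.

Yes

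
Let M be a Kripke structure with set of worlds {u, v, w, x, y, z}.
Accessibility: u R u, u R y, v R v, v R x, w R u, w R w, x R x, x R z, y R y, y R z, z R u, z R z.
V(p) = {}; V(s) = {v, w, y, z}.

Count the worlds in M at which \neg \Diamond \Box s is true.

Let φ = \neg \Diamond \Box s. Evaluate φ at each world:
  u (successors {u, y}): φ is false.
  v (successors {v, x}): φ is true.
  w (successors {u, w}): φ is true.
  x (successors {x, z}): φ is true.
  y (successors {y, z}): φ is false.
  z (successors {u, z}): φ is true.
For instance, at v:
  At v: \Diamond \Box s is false, so \neg \Diamond \Box s is true.
    At v: \Diamond \Box s requires \Box s at some successor in {v, x}.
      At v: \Box s is false.
      At x: \Box s is false.
    So \Diamond \Box s is false at v.
Satisfying worlds: {v, w, x, z}

4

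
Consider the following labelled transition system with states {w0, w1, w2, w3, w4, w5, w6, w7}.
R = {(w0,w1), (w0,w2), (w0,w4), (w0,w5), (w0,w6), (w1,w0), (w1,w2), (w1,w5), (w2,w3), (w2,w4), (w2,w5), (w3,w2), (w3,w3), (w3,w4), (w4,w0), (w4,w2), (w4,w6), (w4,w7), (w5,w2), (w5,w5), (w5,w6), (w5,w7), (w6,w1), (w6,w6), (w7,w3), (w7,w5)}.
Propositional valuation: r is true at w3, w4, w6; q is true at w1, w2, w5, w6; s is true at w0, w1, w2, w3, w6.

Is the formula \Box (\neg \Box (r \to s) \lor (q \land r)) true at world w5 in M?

No

At w5: \Box (\neg \Box (r \to s) \lor (q \land r)) requires \neg \Box (r \to s) \lor (q \land r) at every successor {w2, w5, w6, w7}.
  \neg \Box (r \to s) \lor (q \land r) fails at w5, so \Box (\neg \Box (r \to s) \lor (q \land r)) is false at w5.
    At w5: \neg \Box (r \to s) is false, q \land r is false, so \neg \Box (r \to s) \lor (q \land r) is false.
      At w5: \Box (r \to s) is true, so \neg \Box (r \to s) is false.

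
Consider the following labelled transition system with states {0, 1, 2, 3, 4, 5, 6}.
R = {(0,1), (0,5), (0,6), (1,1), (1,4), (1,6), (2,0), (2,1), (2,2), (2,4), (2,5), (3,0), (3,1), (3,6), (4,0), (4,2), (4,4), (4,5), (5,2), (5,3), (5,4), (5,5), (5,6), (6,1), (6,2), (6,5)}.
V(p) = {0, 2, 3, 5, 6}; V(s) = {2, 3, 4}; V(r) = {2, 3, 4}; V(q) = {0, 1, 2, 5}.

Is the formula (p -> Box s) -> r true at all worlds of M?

Let φ = (p -> Box s) -> r. Evaluate φ at each world:
  0 (successors {1, 5, 6}): φ is true.
  1 (successors {1, 4, 6}): φ is false.
  2 (successors {0, 1, 2, 4, 5}): φ is true.
  3 (successors {0, 1, 6}): φ is true.
  4 (successors {0, 2, 4, 5}): φ is true.
  5 (successors {2, 3, 4, 5, 6}): φ is true.
  6 (successors {1, 2, 5}): φ is true.
Detail at 1 (counterexample):
  At 1: p -> Box s is true, r is false, so (p -> Box s) -> r is false.
    At 1: p is false, Box s is false, so p -> Box s is true.
      At 1: Box s requires s at every successor {1, 4, 6}.
        s fails at 1, so Box s is false at 1.

No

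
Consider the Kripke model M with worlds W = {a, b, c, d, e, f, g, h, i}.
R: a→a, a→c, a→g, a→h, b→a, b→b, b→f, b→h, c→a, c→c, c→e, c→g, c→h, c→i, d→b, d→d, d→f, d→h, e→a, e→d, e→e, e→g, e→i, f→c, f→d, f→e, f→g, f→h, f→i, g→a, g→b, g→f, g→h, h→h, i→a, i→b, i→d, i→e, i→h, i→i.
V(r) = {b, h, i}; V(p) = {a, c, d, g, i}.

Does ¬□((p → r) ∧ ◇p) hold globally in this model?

Yes

Recall that □ψ holds at a world iff ψ holds at every accessible world, and ◇ψ holds iff ψ holds at some accessible world.
Let φ = ¬□((p → r) ∧ ◇p). Evaluate φ at each world:
  a (successors {a, c, g, h}): φ is true.
  b (successors {a, b, f, h}): φ is true.
  c (successors {a, c, e, g, h, i}): φ is true.
  d (successors {b, d, f, h}): φ is true.
  e (successors {a, d, e, g, i}): φ is true.
  f (successors {c, d, e, g, h, i}): φ is true.
  g (successors {a, b, f, h}): φ is true.
  h (successors {h}): φ is true.
  i (successors {a, b, d, e, h, i}): φ is true.
For instance, at c:
  At c: □((p → r) ∧ ◇p) is false, so ¬□((p → r) ∧ ◇p) is true.
    At c: □((p → r) ∧ ◇p) requires (p → r) ∧ ◇p at every successor {a, c, e, g, h, i}.
      (p → r) ∧ ◇p fails at a, so □((p → r) ∧ ◇p) is false at c.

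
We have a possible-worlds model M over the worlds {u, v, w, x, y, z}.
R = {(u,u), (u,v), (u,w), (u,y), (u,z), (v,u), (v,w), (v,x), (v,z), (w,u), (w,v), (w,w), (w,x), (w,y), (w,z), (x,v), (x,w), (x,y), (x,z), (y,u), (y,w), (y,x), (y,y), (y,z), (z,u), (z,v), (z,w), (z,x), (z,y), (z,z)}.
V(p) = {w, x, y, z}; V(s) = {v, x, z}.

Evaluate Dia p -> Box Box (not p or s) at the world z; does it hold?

No

At z: Dia p is true, Box Box (not p or s) is false, so Dia p -> Box Box (not p or s) is false.
  At z: Dia p requires p at some successor in {u, v, w, x, y, z}.
    p holds at w, so Dia p is true at z.
  At z: Box Box (not p or s) requires Box (not p or s) at every successor {u, v, w, x, y, z}.
    Box (not p or s) fails at u, so Box Box (not p or s) is false at z.
      At u: Box (not p or s) requires not p or s at every successor {u, v, w, y, z}.
        not p or s fails at w, so Box (not p or s) is false at u.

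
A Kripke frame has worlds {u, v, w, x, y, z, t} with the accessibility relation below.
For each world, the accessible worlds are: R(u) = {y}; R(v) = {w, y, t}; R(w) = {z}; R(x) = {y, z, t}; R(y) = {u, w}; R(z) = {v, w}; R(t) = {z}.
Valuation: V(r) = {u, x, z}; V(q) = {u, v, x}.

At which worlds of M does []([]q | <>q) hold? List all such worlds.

Recall that []ψ holds at a world iff ψ holds at every accessible world, and <>ψ holds iff ψ holds at some accessible world.
Let φ = []([]q | <>q). Evaluate φ at each world:
  u (successors {y}): φ is true.
  v (successors {w, y, t}): φ is false.
  w (successors {z}): φ is true.
  x (successors {y, z, t}): φ is false.
  y (successors {u, w}): φ is false.
  z (successors {v, w}): φ is false.
  t (successors {z}): φ is true.
For instance, at t:
  At t: []([]q | <>q) requires []q | <>q at every successor {z}.
      At z: []q is false, <>q is true, so []q | <>q is true.
  So []([]q | <>q) is true at t.
Satisfying worlds: {u, w, t}

u, w, t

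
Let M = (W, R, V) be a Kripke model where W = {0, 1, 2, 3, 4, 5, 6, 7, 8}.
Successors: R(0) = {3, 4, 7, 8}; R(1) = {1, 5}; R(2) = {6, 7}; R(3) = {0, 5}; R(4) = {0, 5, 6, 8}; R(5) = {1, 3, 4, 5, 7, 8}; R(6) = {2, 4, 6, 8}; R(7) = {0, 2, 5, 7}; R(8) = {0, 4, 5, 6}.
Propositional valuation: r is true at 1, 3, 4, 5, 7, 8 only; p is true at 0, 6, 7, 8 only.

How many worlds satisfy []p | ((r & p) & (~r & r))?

1

Let φ = []p | ((r & p) & (~r & r)). Evaluate φ at each world:
  0 (successors {3, 4, 7, 8}): φ is false.
  1 (successors {1, 5}): φ is false.
  2 (successors {6, 7}): φ is true.
  3 (successors {0, 5}): φ is false.
  4 (successors {0, 5, 6, 8}): φ is false.
  5 (successors {1, 3, 4, 5, 7, 8}): φ is false.
  6 (successors {2, 4, 6, 8}): φ is false.
  7 (successors {0, 2, 5, 7}): φ is false.
  8 (successors {0, 4, 5, 6}): φ is false.
For instance, at 2:
  At 2: []p is true, (r & p) & (~r & r) is false, so []p | ((r & p) & (~r & r)) is true.
    At 2: []p requires p at every successor {6, 7}.
      At 6: p is true.
      At 7: p is true.
    So []p is true at 2.
Satisfying worlds: {2}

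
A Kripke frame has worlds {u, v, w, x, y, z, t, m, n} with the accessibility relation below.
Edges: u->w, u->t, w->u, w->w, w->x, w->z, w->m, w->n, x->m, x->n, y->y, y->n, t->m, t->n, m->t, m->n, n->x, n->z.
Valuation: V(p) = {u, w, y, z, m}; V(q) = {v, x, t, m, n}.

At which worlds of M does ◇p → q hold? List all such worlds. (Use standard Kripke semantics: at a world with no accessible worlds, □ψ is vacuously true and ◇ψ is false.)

Recall that ◇ψ holds at a world iff ψ holds at some accessible world.
Let φ = ◇p → q. Evaluate φ at each world:
  u (successors {w, t}): φ is false.
  v (successors ∅): φ is true.
  w (successors {u, w, x, z, m, n}): φ is false.
  x (successors {m, n}): φ is true.
  y (successors {y, n}): φ is false.
  z (successors ∅): φ is true.
  t (successors {m, n}): φ is true.
  m (successors {t, n}): φ is true.
  n (successors {x, z}): φ is true.
For instance, at u:
  At u: ◇p is true, q is false, so ◇p → q is false.
    At u: ◇p requires p at some successor in {w, t}.
      p holds at w, so ◇p is true at u.
Satisfying worlds: {v, x, z, t, m, n}

v, x, z, t, m, n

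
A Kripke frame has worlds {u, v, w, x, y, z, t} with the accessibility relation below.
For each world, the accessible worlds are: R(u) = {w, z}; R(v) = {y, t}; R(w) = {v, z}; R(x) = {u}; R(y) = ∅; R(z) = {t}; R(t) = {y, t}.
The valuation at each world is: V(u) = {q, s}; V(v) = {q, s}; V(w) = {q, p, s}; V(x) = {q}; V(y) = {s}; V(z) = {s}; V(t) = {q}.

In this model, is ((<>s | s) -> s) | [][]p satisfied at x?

At x: (<>s | s) -> s is false, [][]p is false, so ((<>s | s) -> s) | [][]p is false.
  At x: <>s | s is true, s is false, so (<>s | s) -> s is false.
    At x: <>s is true, s is false, so <>s | s is true.
      At x: <>s requires s at some successor in {u}.
        s holds at u, so <>s is true at x.
  At x: [][]p requires []p at every successor {u}.
    []p fails at u, so [][]p is false at x.
      At u: []p requires p at every successor {w, z}.
        p fails at z, so []p is false at u.

No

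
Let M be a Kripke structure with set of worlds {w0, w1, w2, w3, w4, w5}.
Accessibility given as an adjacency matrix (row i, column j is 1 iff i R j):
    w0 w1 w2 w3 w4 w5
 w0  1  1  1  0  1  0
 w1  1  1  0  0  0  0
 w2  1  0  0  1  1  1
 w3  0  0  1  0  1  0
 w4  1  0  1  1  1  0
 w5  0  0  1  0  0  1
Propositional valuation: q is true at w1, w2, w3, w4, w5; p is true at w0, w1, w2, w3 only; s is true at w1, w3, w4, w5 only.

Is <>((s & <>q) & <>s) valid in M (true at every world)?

Yes

Recall that <>ψ holds at a world iff ψ holds at some accessible world.
Let φ = <>((s & <>q) & <>s). Evaluate φ at each world:
  w0 (successors {w0, w1, w2, w4}): φ is true.
  w1 (successors {w0, w1}): φ is true.
  w2 (successors {w0, w3, w4, w5}): φ is true.
  w3 (successors {w2, w4}): φ is true.
  w4 (successors {w0, w2, w3, w4}): φ is true.
  w5 (successors {w2, w5}): φ is true.
For instance, at w0:
  At w0: <>((s & <>q) & <>s) requires (s & <>q) & <>s at some successor in {w0, w1, w2, w4}.
    (s & <>q) & <>s holds at w1, so <>((s & <>q) & <>s) is true at w0.
      At w1: s & <>q is true, <>s is true, so (s & <>q) & <>s is true.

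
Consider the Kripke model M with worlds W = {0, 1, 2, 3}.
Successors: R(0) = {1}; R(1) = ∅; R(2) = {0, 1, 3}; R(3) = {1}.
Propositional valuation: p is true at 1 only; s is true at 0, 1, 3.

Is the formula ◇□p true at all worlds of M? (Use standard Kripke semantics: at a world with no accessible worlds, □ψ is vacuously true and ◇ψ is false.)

No

Let φ = ◇□p. Evaluate φ at each world:
  0 (successors {1}): φ is true.
  1 (successors ∅): φ is false.
  2 (successors {0, 1, 3}): φ is true.
  3 (successors {1}): φ is true.
Detail at 1 (counterexample):
  At 1: no accessible worlds, so ◇□p is false.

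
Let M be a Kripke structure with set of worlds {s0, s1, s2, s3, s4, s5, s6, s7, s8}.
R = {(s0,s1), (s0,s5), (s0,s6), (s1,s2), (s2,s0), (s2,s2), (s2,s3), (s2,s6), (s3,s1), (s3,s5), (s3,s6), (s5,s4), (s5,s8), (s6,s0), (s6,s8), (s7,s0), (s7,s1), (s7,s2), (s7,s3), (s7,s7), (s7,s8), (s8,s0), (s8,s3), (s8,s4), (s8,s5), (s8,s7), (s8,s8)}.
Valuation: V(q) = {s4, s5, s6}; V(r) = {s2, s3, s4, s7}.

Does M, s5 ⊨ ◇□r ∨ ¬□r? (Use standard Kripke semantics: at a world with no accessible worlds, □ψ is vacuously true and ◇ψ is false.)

Recall that □ψ holds at a world iff ψ holds at every accessible world, and ◇ψ holds iff ψ holds at some accessible world.
At s5: ◇□r is true, ¬□r is true, so ◇□r ∨ ¬□r is true.
  At s5: ◇□r requires □r at some successor in {s4, s8}.
    □r holds at s4, so ◇□r is true at s5.
      At s4: no accessible worlds, so □r holds vacuously.
  At s5: □r is false, so ¬□r is true.
    At s5: □r requires r at every successor {s4, s8}.
      r fails at s8, so □r is false at s5.

Yes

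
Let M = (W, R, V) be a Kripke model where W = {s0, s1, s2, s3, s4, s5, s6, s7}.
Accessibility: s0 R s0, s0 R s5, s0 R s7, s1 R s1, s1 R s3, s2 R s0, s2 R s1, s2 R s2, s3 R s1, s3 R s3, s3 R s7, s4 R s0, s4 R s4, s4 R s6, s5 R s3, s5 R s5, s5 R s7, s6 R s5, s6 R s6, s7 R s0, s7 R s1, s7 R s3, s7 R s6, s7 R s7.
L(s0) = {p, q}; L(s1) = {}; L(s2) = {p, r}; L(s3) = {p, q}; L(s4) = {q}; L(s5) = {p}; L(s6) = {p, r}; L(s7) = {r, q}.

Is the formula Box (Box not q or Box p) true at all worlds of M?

Let φ = Box (Box not q or Box p). Evaluate φ at each world:
  s0 (successors {s0, s5, s7}): φ is false.
  s1 (successors {s1, s3}): φ is false.
  s2 (successors {s0, s1, s2}): φ is false.
  s3 (successors {s1, s3, s7}): φ is false.
  s4 (successors {s0, s4, s6}): φ is false.
  s5 (successors {s3, s5, s7}): φ is false.
  s6 (successors {s5, s6}): φ is false.
  s7 (successors {s0, s1, s3, s6, s7}): φ is false.
Detail at s0 (counterexample):
  At s0: Box (Box not q or Box p) requires Box not q or Box p at every successor {s0, s5, s7}.
    Box not q or Box p fails at s0, so Box (Box not q or Box p) is false at s0.
      At s0: Box not q is false, Box p is false, so Box not q or Box p is false.

No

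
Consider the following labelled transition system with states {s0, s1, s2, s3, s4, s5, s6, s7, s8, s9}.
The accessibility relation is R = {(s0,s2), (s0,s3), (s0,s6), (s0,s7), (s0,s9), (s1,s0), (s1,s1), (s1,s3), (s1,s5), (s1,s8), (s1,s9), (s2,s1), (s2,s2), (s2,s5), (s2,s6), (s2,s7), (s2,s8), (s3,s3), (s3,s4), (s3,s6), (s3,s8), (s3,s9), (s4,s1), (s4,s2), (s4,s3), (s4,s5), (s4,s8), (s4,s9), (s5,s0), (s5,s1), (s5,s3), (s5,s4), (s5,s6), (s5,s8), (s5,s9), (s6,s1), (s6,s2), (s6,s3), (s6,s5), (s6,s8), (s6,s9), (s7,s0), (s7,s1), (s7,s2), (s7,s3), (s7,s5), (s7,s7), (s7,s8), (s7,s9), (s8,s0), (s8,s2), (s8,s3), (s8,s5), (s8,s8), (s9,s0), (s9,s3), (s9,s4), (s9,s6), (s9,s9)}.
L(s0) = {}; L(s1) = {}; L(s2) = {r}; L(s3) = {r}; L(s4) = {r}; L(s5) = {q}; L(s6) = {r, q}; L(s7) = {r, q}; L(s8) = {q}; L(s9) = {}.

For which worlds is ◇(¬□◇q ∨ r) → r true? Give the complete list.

Let φ = ◇(¬□◇q ∨ r) → r. Evaluate φ at each world:
  s0 (successors {s2, s3, s6, s7, s9}): φ is false.
  s1 (successors {s0, s1, s3, s5, s8, s9}): φ is false.
  s2 (successors {s1, s2, s5, s6, s7, s8}): φ is true.
  s3 (successors {s3, s4, s6, s8, s9}): φ is true.
  s4 (successors {s1, s2, s3, s5, s8, s9}): φ is true.
  s5 (successors {s0, s1, s3, s4, s6, s8, s9}): φ is false.
  s6 (successors {s1, s2, s3, s5, s8, s9}): φ is true.
  s7 (successors {s0, s1, s2, s3, s5, s7, s8, s9}): φ is true.
  s8 (successors {s0, s2, s3, s5, s8}): φ is false.
  s9 (successors {s0, s3, s4, s6, s9}): φ is false.
For instance, at s2:
  At s2: ◇(¬□◇q ∨ r) is true, r is true, so ◇(¬□◇q ∨ r) → r is true.
    At s2: ◇(¬□◇q ∨ r) requires ¬□◇q ∨ r at some successor in {s1, s2, s5, s6, s7, s8}.
      ¬□◇q ∨ r holds at s2, so ◇(¬□◇q ∨ r) is true at s2.
Satisfying worlds: {s2, s3, s4, s6, s7}

s2, s3, s4, s6, s7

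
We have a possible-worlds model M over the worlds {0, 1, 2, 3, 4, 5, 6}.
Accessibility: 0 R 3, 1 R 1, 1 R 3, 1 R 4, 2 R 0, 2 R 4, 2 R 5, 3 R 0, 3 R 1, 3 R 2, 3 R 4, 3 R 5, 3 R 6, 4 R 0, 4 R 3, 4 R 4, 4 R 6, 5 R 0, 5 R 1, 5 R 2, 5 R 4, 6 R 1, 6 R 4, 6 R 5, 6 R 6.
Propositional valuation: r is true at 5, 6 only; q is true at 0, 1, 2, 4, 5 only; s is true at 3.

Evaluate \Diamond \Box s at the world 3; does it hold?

Recall that \Box ψ holds at a world iff ψ holds at every accessible world, and \Diamond ψ holds iff ψ holds at some accessible world.
At 3: \Diamond \Box s requires \Box s at some successor in {0, 1, 2, 4, 5, 6}.
  \Box s holds at 0, so \Diamond \Box s is true at 3.
    At 0: \Box s requires s at every successor {3}.
      At 3: s is true.
    So \Box s is true at 0.

Yes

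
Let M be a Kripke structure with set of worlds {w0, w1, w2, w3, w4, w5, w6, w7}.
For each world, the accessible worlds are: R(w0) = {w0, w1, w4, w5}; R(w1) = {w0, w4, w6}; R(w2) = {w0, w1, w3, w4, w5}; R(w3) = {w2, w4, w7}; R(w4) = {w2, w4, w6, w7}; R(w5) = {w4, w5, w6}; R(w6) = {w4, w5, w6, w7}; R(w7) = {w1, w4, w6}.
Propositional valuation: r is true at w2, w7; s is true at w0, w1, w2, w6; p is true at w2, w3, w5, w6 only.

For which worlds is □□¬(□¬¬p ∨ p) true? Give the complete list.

Recall that □ψ holds at a world iff ψ holds at every accessible world, and ◇ψ holds iff ψ holds at some accessible world.
Let φ = □□¬(□¬¬p ∨ p). Evaluate φ at each world:
  w0 (successors {w0, w1, w4, w5}): φ is false.
  w1 (successors {w0, w4, w6}): φ is false.
  w2 (successors {w0, w1, w3, w4, w5}): φ is false.
  w3 (successors {w2, w4, w7}): φ is false.
  w4 (successors {w2, w4, w6, w7}): φ is false.
  w5 (successors {w4, w5, w6}): φ is false.
  w6 (successors {w4, w5, w6, w7}): φ is false.
  w7 (successors {w1, w4, w6}): φ is false.
For instance, at w4:
  At w4: □□¬(□¬¬p ∨ p) requires □¬(□¬¬p ∨ p) at every successor {w2, w4, w6, w7}.
    □¬(□¬¬p ∨ p) fails at w2, so □□¬(□¬¬p ∨ p) is false at w4.
      At w2: □¬(□¬¬p ∨ p) requires ¬(□¬¬p ∨ p) at every successor {w0, w1, w3, w4, w5}.
        ¬(□¬¬p ∨ p) fails at w3, so □¬(□¬¬p ∨ p) is false at w2.
Satisfying worlds: none.

none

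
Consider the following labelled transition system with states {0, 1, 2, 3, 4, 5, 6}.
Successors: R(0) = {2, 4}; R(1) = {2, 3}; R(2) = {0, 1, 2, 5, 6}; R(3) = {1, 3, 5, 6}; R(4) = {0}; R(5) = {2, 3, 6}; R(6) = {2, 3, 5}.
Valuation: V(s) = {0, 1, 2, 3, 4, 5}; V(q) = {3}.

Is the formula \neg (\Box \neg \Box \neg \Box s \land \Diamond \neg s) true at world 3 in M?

Yes

At 3: \Box \neg \Box \neg \Box s \land \Diamond \neg s is false, so \neg (\Box \neg \Box \neg \Box s \land \Diamond \neg s) is true.
  At 3: \Box \neg \Box \neg \Box s is false, \Diamond \neg s is true, so \Box \neg \Box \neg \Box s \land \Diamond \neg s is false.
    At 3: \Box \neg \Box \neg \Box s requires \neg \Box \neg \Box s at every successor {1, 3, 5, 6}.
      \neg \Box \neg \Box s fails at 1, so \Box \neg \Box \neg \Box s is false at 3.
    At 3: \Diamond \neg s requires \neg s at some successor in {1, 3, 5, 6}.
      \neg s holds at 6, so \Diamond \neg s is true at 3.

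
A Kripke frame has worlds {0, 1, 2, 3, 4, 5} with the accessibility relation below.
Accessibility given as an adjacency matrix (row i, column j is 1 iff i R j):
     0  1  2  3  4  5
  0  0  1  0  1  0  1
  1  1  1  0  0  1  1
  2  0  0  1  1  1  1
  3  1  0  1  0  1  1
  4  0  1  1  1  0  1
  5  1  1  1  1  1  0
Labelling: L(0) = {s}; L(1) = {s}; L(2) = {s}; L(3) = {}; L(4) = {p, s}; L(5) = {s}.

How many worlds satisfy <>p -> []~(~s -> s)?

2

Let φ = <>p -> []~(~s -> s). Evaluate φ at each world:
  0 (successors {1, 3, 5}): φ is true.
  1 (successors {0, 1, 4, 5}): φ is false.
  2 (successors {2, 3, 4, 5}): φ is false.
  3 (successors {0, 2, 4, 5}): φ is false.
  4 (successors {1, 2, 3, 5}): φ is true.
  5 (successors {0, 1, 2, 3, 4}): φ is false.
For instance, at 5:
  At 5: <>p is true, []~(~s -> s) is false, so <>p -> []~(~s -> s) is false.
    At 5: <>p requires p at some successor in {0, 1, 2, 3, 4}.
      p holds at 4, so <>p is true at 5.
    At 5: []~(~s -> s) requires ~(~s -> s) at every successor {0, 1, 2, 3, 4}.
      ~(~s -> s) fails at 0, so []~(~s -> s) is false at 5.
Satisfying worlds: {0, 4}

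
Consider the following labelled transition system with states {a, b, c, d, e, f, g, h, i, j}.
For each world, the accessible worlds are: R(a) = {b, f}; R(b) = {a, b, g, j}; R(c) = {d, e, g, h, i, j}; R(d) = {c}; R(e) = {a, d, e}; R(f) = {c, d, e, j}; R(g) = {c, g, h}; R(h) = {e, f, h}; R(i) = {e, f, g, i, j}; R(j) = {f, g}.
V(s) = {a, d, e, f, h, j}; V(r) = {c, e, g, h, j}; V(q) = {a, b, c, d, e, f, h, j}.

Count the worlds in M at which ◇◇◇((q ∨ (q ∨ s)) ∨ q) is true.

Let φ = ◇◇◇((q ∨ (q ∨ s)) ∨ q). Evaluate φ at each world:
  a (successors {b, f}): φ is true.
  b (successors {a, b, g, j}): φ is true.
  c (successors {d, e, g, h, i, j}): φ is true.
  d (successors {c}): φ is true.
  e (successors {a, d, e}): φ is true.
  f (successors {c, d, e, j}): φ is true.
  g (successors {c, g, h}): φ is true.
  h (successors {e, f, h}): φ is true.
  i (successors {e, f, g, i, j}): φ is true.
  j (successors {f, g}): φ is true.
For instance, at i:
  At i: ◇◇◇((q ∨ (q ∨ s)) ∨ q) requires ◇◇((q ∨ (q ∨ s)) ∨ q) at some successor in {e, f, g, i, j}.
    ◇◇((q ∨ (q ∨ s)) ∨ q) holds at e, so ◇◇◇((q ∨ (q ∨ s)) ∨ q) is true at i.
      At e: ◇◇((q ∨ (q ∨ s)) ∨ q) requires ◇((q ∨ (q ∨ s)) ∨ q) at some successor in {a, d, e}.
        ◇((q ∨ (q ∨ s)) ∨ q) holds at a, so ◇◇((q ∨ (q ∨ s)) ∨ q) is true at e.
Satisfying worlds: {a, b, c, d, e, f, g, h, i, j}

10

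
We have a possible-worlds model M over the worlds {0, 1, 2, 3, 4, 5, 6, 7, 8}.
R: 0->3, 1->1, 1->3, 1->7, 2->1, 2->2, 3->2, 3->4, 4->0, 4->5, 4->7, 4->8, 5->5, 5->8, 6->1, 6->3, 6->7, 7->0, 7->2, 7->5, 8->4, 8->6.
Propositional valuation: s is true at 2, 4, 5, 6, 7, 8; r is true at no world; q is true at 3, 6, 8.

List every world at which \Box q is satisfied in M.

0

Let φ = \Box q. Evaluate φ at each world:
  0 (successors {3}): φ is true.
  1 (successors {1, 3, 7}): φ is false.
  2 (successors {1, 2}): φ is false.
  3 (successors {2, 4}): φ is false.
  4 (successors {0, 5, 7, 8}): φ is false.
  5 (successors {5, 8}): φ is false.
  6 (successors {1, 3, 7}): φ is false.
  7 (successors {0, 2, 5}): φ is false.
  8 (successors {4, 6}): φ is false.
For instance, at 6:
  At 6: \Box q requires q at every successor {1, 3, 7}.
    q fails at 1, so \Box q is false at 6.
Satisfying worlds: {0}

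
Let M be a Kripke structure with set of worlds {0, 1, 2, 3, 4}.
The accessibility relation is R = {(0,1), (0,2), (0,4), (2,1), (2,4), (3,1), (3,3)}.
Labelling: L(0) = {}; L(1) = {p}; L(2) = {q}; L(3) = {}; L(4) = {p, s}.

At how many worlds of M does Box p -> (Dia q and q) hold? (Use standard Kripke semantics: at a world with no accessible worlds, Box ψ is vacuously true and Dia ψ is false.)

Let φ = Box p -> (Dia q and q). Evaluate φ at each world:
  0 (successors {1, 2, 4}): φ is true.
  1 (successors ∅): φ is false.
  2 (successors {1, 4}): φ is false.
  3 (successors {1, 3}): φ is true.
  4 (successors ∅): φ is false.
For instance, at 3:
  At 3: Box p is false, Dia q and q is false, so Box p -> (Dia q and q) is true.
    At 3: Box p requires p at every successor {1, 3}.
      p fails at 3, so Box p is false at 3.
    At 3: Dia q is false, q is false, so Dia q and q is false.
      At 3: Dia q requires q at some successor in {1, 3}.
        At 1: q is false.
        At 3: q is false.
      So Dia q is false at 3.
Satisfying worlds: {0, 3}

2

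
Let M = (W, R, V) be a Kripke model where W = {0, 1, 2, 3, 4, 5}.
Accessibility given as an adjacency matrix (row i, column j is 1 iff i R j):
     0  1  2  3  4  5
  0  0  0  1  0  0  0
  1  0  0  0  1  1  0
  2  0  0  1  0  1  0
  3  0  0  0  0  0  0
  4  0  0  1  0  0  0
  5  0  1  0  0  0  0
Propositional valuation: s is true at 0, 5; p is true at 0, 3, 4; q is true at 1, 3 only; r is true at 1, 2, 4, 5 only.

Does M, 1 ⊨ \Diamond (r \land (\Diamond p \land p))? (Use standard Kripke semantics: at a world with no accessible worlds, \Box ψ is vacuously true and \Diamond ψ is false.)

No

At 1: \Diamond (r \land (\Diamond p \land p)) requires r \land (\Diamond p \land p) at some successor in {3, 4}.
  At 3: r \land (\Diamond p \land p) is false.
  At 4: r \land (\Diamond p \land p) is false.
So \Diamond (r \land (\Diamond p \land p)) is false at 1.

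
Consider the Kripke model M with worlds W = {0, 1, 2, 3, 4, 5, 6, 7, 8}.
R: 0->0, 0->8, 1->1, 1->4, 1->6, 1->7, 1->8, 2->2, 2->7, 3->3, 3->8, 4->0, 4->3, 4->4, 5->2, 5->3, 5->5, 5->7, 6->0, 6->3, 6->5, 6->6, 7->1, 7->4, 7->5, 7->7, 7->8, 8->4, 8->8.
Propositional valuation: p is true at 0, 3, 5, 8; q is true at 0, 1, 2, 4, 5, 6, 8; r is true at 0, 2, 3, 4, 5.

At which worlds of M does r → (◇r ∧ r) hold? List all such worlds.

0, 1, 2, 3, 4, 5, 6, 7, 8

Recall that ◇ψ holds at a world iff ψ holds at some accessible world.
Let φ = r → (◇r ∧ r). Evaluate φ at each world:
  0 (successors {0, 8}): φ is true.
  1 (successors {1, 4, 6, 7, 8}): φ is true.
  2 (successors {2, 7}): φ is true.
  3 (successors {3, 8}): φ is true.
  4 (successors {0, 3, 4}): φ is true.
  5 (successors {2, 3, 5, 7}): φ is true.
  6 (successors {0, 3, 5, 6}): φ is true.
  7 (successors {1, 4, 5, 7, 8}): φ is true.
  8 (successors {4, 8}): φ is true.
For instance, at 4:
  At 4: r is true, ◇r ∧ r is true, so r → (◇r ∧ r) is true.
    At 4: ◇r is true, r is true, so ◇r ∧ r is true.
      At 4: ◇r requires r at some successor in {0, 3, 4}.
        r holds at 0, so ◇r is true at 4.
Satisfying worlds: {0, 1, 2, 3, 4, 5, 6, 7, 8}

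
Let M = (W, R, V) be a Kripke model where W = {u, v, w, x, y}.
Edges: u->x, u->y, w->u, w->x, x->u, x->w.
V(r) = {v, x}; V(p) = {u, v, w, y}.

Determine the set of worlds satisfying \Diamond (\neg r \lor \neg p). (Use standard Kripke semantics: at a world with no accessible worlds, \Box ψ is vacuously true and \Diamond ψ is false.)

Let φ = \Diamond (\neg r \lor \neg p). Evaluate φ at each world:
  u (successors {x, y}): φ is true.
  v (successors ∅): φ is false.
  w (successors {u, x}): φ is true.
  x (successors {u, w}): φ is true.
  y (successors ∅): φ is false.
For instance, at x:
  At x: \Diamond (\neg r \lor \neg p) requires \neg r \lor \neg p at some successor in {u, w}.
    \neg r \lor \neg p holds at u, so \Diamond (\neg r \lor \neg p) is true at x.
Satisfying worlds: {u, w, x}

u, w, x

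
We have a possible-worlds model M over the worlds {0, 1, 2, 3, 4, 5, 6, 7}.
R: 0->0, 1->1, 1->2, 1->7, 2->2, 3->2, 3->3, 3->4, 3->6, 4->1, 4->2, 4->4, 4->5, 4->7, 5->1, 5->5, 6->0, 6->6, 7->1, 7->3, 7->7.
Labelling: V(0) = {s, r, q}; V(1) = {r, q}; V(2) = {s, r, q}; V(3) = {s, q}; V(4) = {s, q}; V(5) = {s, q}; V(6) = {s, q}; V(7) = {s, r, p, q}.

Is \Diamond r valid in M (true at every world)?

Let φ = \Diamond r. Evaluate φ at each world:
  0 (successors {0}): φ is true.
  1 (successors {1, 2, 7}): φ is true.
  2 (successors {2}): φ is true.
  3 (successors {2, 3, 4, 6}): φ is true.
  4 (successors {1, 2, 4, 5, 7}): φ is true.
  5 (successors {1, 5}): φ is true.
  6 (successors {0, 6}): φ is true.
  7 (successors {1, 3, 7}): φ is true.
For instance, at 3:
  At 3: \Diamond r requires r at some successor in {2, 3, 4, 6}.
    r holds at 2, so \Diamond r is true at 3.

Yes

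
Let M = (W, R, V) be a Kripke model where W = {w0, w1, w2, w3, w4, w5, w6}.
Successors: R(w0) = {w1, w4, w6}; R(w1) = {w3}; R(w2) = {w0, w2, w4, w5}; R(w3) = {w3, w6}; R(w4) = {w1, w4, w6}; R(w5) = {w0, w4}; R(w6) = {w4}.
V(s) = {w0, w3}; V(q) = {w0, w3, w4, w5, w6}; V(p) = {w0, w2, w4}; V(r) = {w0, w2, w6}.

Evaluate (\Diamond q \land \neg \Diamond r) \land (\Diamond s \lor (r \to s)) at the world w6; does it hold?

At w6: \Diamond q \land \neg \Diamond r is true, \Diamond s \lor (r \to s) is false, so (\Diamond q \land \neg \Diamond r) \land (\Diamond s \lor (r \to s)) is false.
  At w6: \Diamond q is true, \neg \Diamond r is true, so \Diamond q \land \neg \Diamond r is true.
    At w6: \Diamond q requires q at some successor in {w4}.
      q holds at w4, so \Diamond q is true at w6.
    At w6: \Diamond r is false, so \neg \Diamond r is true.
      At w6: \Diamond r requires r at some successor in {w4}.
        At w4: r is false.
      So \Diamond r is false at w6.
  At w6: \Diamond s is false, r \to s is false, so \Diamond s \lor (r \to s) is false.
    At w6: \Diamond s requires s at some successor in {w4}.
      At w4: s is false.
    So \Diamond s is false at w6.

No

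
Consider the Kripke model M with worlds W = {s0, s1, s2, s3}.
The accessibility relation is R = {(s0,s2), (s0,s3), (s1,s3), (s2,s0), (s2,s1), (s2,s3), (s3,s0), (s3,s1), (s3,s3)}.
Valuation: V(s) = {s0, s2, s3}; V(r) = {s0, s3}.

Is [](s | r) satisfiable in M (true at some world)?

Recall that []ψ holds at a world iff ψ holds at every accessible world, and <>ψ holds iff ψ holds at some accessible world.
Let φ = [](s | r). Evaluate φ at each world:
  s0 (successors {s2, s3}): φ is true.
  s1 (successors {s3}): φ is true.
  s2 (successors {s0, s1, s3}): φ is false.
  s3 (successors {s0, s1, s3}): φ is false.
Detail at s0 (witness):
  At s0: [](s | r) requires s | r at every successor {s2, s3}.
    At s2: s | r is true.
    At s3: s | r is true.
  So [](s | r) is true at s0.

Yes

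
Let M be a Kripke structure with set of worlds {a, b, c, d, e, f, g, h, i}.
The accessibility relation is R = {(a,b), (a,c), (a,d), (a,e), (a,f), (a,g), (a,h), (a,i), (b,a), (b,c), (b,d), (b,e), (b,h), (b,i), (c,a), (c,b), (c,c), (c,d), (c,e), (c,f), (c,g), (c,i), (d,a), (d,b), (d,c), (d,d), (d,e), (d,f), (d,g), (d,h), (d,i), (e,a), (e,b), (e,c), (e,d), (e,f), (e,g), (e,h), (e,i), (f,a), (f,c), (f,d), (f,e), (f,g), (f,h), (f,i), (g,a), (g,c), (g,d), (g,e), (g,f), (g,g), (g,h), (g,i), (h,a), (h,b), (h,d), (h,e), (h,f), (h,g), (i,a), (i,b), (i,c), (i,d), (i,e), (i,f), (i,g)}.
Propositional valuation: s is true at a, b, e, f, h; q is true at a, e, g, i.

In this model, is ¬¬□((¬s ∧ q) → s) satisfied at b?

At b: ¬□((¬s ∧ q) → s) is true, so ¬¬□((¬s ∧ q) → s) is false.
  At b: □((¬s ∧ q) → s) is false, so ¬□((¬s ∧ q) → s) is true.
    At b: □((¬s ∧ q) → s) requires (¬s ∧ q) → s at every successor {a, c, d, e, h, i}.
      (¬s ∧ q) → s fails at i, so □((¬s ∧ q) → s) is false at b.

No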